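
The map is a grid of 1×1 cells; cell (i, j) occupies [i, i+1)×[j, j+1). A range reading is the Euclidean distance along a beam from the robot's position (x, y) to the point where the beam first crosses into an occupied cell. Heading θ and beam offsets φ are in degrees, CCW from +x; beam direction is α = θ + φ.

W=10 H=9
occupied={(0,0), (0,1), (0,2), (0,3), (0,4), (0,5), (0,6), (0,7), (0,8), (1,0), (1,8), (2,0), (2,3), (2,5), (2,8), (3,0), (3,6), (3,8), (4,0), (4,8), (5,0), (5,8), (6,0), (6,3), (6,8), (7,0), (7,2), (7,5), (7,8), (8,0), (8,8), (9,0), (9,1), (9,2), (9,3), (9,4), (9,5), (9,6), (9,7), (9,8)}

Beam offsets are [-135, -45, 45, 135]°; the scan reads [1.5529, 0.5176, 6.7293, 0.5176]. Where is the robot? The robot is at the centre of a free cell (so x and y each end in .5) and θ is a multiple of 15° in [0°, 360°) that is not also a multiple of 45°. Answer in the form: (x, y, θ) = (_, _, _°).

Candidates: 50 free-cell centres × 16 headings = 800 poses. Raycast each; keep the one whose scan matches to 4 dp.
  (4.5, 2.5, 105°): beam 1 = 3.0000 ≠ 1.5529 ✗
  (3.5, 7.5, 150°): beam 1 = 1.9319 ≠ 1.5529 ✗
  (5.5, 1.5, 210°): beam 1 = 1.9319 ≠ 1.5529 ✗
  (6.5, 4.5, 105°): beam 1 = 2.8868 ≠ 1.5529 ✗
  (8.5, 1.5, 330°): beam 1 = 1.9319 ≠ 1.5529 ✗
  …
  (7.5, 1.5, 120°): r_1=1.5529, r_2=0.5176, r_3=6.7293, r_4=0.5176 — all match ✓
Unique over the lattice → pose = (7.5, 1.5, 120°).

(x, y, θ) = (7.5, 1.5, 120°)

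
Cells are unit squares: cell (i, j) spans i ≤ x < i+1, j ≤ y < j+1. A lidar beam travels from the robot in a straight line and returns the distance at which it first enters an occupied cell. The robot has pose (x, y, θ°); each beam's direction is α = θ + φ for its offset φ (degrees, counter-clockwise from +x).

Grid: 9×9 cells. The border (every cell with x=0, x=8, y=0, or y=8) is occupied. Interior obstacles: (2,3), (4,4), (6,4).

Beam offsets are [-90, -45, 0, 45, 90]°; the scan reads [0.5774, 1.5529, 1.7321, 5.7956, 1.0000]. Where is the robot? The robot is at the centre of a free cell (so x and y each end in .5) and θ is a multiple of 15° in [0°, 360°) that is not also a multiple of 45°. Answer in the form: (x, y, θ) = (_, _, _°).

Candidates: 46 free-cell centres × 16 headings = 736 poses. Raycast each; keep the one whose scan matches to 4 dp.
  (7.5, 7.5, 285°): beam 1 = 6.7293 ≠ 0.5774 ✗
  (3.5, 7.5, 300°): beam 1 = 2.8868 ≠ 0.5774 ✗
  (4.5, 2.5, 165°): beam 1 = 1.5529 ≠ 0.5774 ✗
  (4.5, 2.5, 30°): beam 1 = 1.7321 ≠ 0.5774 ✗
  …
  (1.5, 2.5, 300°): r_1=0.5774, r_2=1.5529, r_3=1.7321, r_4=5.7956, r_5=1.0000 — all match ✓
Only this pose fits every beam.

(x, y, θ) = (1.5, 2.5, 300°)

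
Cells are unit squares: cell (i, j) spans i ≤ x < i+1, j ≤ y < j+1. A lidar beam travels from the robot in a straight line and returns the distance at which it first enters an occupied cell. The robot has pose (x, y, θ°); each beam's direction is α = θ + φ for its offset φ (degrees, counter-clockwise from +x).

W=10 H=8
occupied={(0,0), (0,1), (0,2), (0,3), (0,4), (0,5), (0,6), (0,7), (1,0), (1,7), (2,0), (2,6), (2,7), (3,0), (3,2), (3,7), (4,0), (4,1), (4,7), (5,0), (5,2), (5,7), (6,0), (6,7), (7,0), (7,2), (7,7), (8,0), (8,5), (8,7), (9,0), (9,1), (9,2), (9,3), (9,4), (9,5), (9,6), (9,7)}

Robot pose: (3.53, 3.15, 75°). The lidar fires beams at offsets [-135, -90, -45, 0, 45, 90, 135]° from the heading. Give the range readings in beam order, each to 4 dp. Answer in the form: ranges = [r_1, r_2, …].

ranges = [0.1732, 1.5219, 5.1615, 3.9858, 4.4456, 2.6192, 0.3000]

beam 1: φ=-135°, α=300°
  direction (0.5000, -0.8660); cell (3,3); t to first gridline: x 0.9400, y 0.1732 (then +2.0000 / +1.1547)
    (3,2) via y @ 0.1732  # hit
  → r_1 = 0.1732
beam 2: φ=-90°, α=345°
  direction (0.9659, -0.2588); cell (3,3); t to first gridline: x 0.4866, y 0.5796 (then +1.0353 / +3.8637)
    (4,3) via x @ 0.4866
    (4,2) via y @ 0.5796
    (5,2) via x @ 1.5219  # hit
  → r_2 = 1.5219
beam 3: φ=-45°, α=30°
  direction (0.8660, 0.5000); cell (3,3); t to first gridline: x 0.5427, y 1.7000 (then +1.1547 / +2.0000)
    (4,3) via x @ 0.5427
    (5,3) via x @ 1.6974
    (5,4) via y @ 1.7000
    (6,4) via x @ 2.8521
    (6,5) via y @ 3.7000
    (7,5) via x @ 4.0068
    (8,5) via x @ 5.1615  # hit
  → r_3 = 5.1615
beam 4: φ=0°, α=75°
  direction (0.2588, 0.9659); cell (3,3); t to first gridline: x 1.8159, y 0.8800 (then +3.8637 / +1.0353)
    (3,4) via y @ 0.8800
    (4,4) via x @ 1.8159
    (4,5) via y @ 1.9153
    (4,6) via y @ 2.9505
    (4,7) via y @ 3.9858  # hit
  → r_4 = 3.9858
beam 5: φ=45°, α=120°
  direction (-0.5000, 0.8660); cell (3,3); t to first gridline: x 1.0600, y 0.9815 (then +2.0000 / +1.1547)
    (3,4) via y @ 0.9815
    (2,4) via x @ 1.0600
    (2,5) via y @ 2.1362
    (1,5) via x @ 3.0600
    (1,6) via y @ 3.2909
    (1,7) via y @ 4.4456  # hit
  → r_5 = 4.4456
beam 6: φ=90°, α=165°
  direction (-0.9659, 0.2588); cell (3,3); t to first gridline: x 0.5487, y 3.2841 (then +1.0353 / +3.8637)
    (2,3) via x @ 0.5487
    (1,3) via x @ 1.5840
    (0,3) via x @ 2.6192  # hit
  → r_6 = 2.6192
beam 7: φ=135°, α=210°
  direction (-0.8660, -0.5000); cell (3,3); t to first gridline: x 0.6120, y 0.3000 (then +1.1547 / +2.0000)
    (3,2) via y @ 0.3000  # hit
  → r_7 = 0.3000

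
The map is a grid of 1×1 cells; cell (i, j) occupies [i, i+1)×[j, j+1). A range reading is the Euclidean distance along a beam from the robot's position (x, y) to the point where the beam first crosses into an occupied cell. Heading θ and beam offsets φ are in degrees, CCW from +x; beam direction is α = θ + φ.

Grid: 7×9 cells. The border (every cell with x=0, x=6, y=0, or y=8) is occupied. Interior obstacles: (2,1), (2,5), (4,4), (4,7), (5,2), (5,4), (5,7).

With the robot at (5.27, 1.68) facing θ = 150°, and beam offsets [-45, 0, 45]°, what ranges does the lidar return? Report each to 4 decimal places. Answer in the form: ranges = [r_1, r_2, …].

beam 1: φ=-45°, α=105°
  direction (-0.2588, 0.9659); cell (5,1); t to first gridline: x 1.0432, y 0.3313 (then +3.8637 / +1.0353)
    (5,2) via y @ 0.3313  # hit
  → r_1 = 0.3313
beam 2: φ=0°, α=150°
  direction (-0.8660, 0.5000); cell (5,1); t to first gridline: x 0.3118, y 0.6400 (then +1.1547 / +2.0000)
    (4,1) via x @ 0.3118
    (4,2) via y @ 0.6400
    (3,2) via x @ 1.4665
    (2,2) via x @ 2.6212
    (2,3) via y @ 2.6400
    (1,3) via x @ 3.7759
    (1,4) via y @ 4.6400
    (0,4) via x @ 4.9306  # hit
  → r_2 = 4.9306
beam 3: φ=45°, α=195°
  direction (-0.9659, -0.2588); cell (5,1); t to first gridline: x 0.2795, y 2.6273 (then +1.0353 / +3.8637)
    (4,1) via x @ 0.2795
    (3,1) via x @ 1.3148
    (2,1) via x @ 2.3501  # hit
  → r_3 = 2.3501

ranges = [0.3313, 4.9306, 2.3501]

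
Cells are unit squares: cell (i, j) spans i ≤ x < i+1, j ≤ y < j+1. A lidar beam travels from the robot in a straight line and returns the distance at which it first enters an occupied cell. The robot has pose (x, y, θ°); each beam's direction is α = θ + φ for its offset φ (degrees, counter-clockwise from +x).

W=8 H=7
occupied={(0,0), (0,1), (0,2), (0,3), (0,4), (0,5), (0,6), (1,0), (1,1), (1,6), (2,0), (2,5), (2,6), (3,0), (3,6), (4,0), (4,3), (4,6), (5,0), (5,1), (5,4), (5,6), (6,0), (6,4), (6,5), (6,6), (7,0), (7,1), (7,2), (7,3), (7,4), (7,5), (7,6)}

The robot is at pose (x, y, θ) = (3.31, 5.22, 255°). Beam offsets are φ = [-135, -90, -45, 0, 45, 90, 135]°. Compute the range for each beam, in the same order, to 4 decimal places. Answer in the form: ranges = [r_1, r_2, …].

beam 1: φ=-135°, α=120°
  direction (-0.5000, 0.8660); cell (3,5); t to first gridline: x 0.6200, y 0.9007 (then +2.0000 / +1.1547)
    (2,5) via x @ 0.6200  # hit
  → r_1 = 0.6200
beam 2: φ=-90°, α=165°
  direction (-0.9659, 0.2588); cell (3,5); t to first gridline: x 0.3209, y 3.0137 (then +1.0353 / +3.8637)
    (2,5) via x @ 0.3209  # hit
  → r_2 = 0.3209
beam 3: φ=-45°, α=210°
  direction (-0.8660, -0.5000); cell (3,5); t to first gridline: x 0.3580, y 0.4400 (then +1.1547 / +2.0000)
    (2,5) via x @ 0.3580  # hit
  → r_3 = 0.3580
beam 4: φ=0°, α=255°
  direction (-0.2588, -0.9659); cell (3,5); t to first gridline: x 1.1977, y 0.2278 (then +3.8637 / +1.0353)
    (3,4) via y @ 0.2278
    (2,4) via x @ 1.1977
    (2,3) via y @ 1.2630
    (2,2) via y @ 2.2983
    (2,1) via y @ 3.3336
    (2,0) via y @ 4.3689  # hit
  → r_4 = 4.3689
beam 5: φ=45°, α=300°
  direction (0.5000, -0.8660); cell (3,5); t to first gridline: x 1.3800, y 0.2540 (then +2.0000 / +1.1547)
    (3,4) via y @ 0.2540
    (4,4) via x @ 1.3800
    (4,3) via y @ 1.4087  # hit
  → r_5 = 1.4087
beam 6: φ=90°, α=345°
  direction (0.9659, -0.2588); cell (3,5); t to first gridline: x 0.7143, y 0.8500 (then +1.0353 / +3.8637)
    (4,5) via x @ 0.7143
    (4,4) via y @ 0.8500
    (5,4) via x @ 1.7496  # hit
  → r_6 = 1.7496
beam 7: φ=135°, α=30°
  direction (0.8660, 0.5000); cell (3,5); t to first gridline: x 0.7967, y 1.5600 (then +1.1547 / +2.0000)
    (4,5) via x @ 0.7967
    (4,6) via y @ 1.5600  # hit
  → r_7 = 1.5600

ranges = [0.6200, 0.3209, 0.3580, 4.3689, 1.4087, 1.7496, 1.5600]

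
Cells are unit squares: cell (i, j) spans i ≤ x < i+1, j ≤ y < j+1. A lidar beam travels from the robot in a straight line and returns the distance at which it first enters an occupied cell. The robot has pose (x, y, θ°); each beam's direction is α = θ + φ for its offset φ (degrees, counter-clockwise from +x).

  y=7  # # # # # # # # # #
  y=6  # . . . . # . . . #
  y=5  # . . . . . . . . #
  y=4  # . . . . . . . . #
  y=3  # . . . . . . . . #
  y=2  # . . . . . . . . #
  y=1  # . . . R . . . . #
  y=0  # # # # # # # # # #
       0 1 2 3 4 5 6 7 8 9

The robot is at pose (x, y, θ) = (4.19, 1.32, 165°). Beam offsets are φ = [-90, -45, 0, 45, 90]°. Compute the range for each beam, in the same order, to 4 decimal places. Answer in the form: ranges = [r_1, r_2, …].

beam 1: φ=-90°, α=75°
  cosα=0.2588 sinα=0.9659 | (4,1) | tMaxX 3.1296 tMaxY 0.7040 | tΔX 3.8637 tΔY 1.0353
    t=0.7040 [y] (4,2)
    t=1.7393 [y] (4,3)
    t=2.7745 [y] (4,4)
    t=3.1296 [x] (5,4)
    t=3.8098 [y] (5,5)
    t=4.8451 [y] (5,6) — stop
  → r_1 = 4.8451
beam 2: φ=-45°, α=120°
  cosα=-0.5000 sinα=0.8660 | (4,1) | tMaxX 0.3800 tMaxY 0.7852 | tΔX 2.0000 tΔY 1.1547
    t=0.3800 [x] (3,1)
    t=0.7852 [y] (3,2)
    t=1.9399 [y] (3,3)
    t=2.3800 [x] (2,3)
    t=3.0946 [y] (2,4)
    t=4.2493 [y] (2,5)
    t=4.3800 [x] (1,5)
    t=5.4040 [y] (1,6)
    t=6.3800 [x] (0,6) — stop
  → r_2 = 6.3800
beam 3: φ=0°, α=165°
  cosα=-0.9659 sinα=0.2588 | (4,1) | tMaxX 0.1967 tMaxY 2.6273 | tΔX 1.0353 tΔY 3.8637
    t=0.1967 [x] (3,1)
    t=1.2320 [x] (2,1)
    t=2.2673 [x] (1,1)
    t=2.6273 [y] (1,2)
    t=3.3025 [x] (0,2) — stop
  → r_3 = 3.3025
beam 4: φ=45°, α=210°
  cosα=-0.8660 sinα=-0.5000 | (4,1) | tMaxX 0.2194 tMaxY 0.6400 | tΔX 1.1547 tΔY 2.0000
    t=0.2194 [x] (3,1)
    t=0.6400 [y] (3,0) — stop
  → r_4 = 0.6400
beam 5: φ=90°, α=255°
  cosα=-0.2588 sinα=-0.9659 | (4,1) | tMaxX 0.7341 tMaxY 0.3313 | tΔX 3.8637 tΔY 1.0353
    t=0.3313 [y] (4,0) — stop
  → r_5 = 0.3313

ranges = [4.8451, 6.3800, 3.3025, 0.6400, 0.3313]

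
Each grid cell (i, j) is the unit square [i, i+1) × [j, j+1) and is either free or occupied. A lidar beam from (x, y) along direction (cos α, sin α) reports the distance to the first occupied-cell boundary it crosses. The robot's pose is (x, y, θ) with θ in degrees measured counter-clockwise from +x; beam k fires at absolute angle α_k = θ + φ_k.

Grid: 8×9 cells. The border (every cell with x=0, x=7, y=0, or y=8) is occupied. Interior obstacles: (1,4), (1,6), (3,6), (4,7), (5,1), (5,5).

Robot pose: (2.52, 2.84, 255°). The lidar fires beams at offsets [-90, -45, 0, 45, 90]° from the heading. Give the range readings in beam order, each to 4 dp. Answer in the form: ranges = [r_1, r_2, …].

beam 1: φ=-90°, α=165°
  dir = (cos 165°, sin 165°) = (-0.9659, 0.2588); from cell (2,2)
  next x-line at t=0.5383, next y-line at t=0.6182; Δt_x=1.0353, Δt_y=3.8637
    x: enter (1,2) at t=0.5383
    y: enter (1,3) at t=0.6182
    x: enter (0,3) at t=1.5736 ← occupied
  → r_1 = 1.5736
beam 2: φ=-45°, α=210°
  dir = (cos 210°, sin 210°) = (-0.8660, -0.5000); from cell (2,2)
  next x-line at t=0.6004, next y-line at t=1.6800; Δt_x=1.1547, Δt_y=2.0000
    x: enter (1,2) at t=0.6004
    y: enter (1,1) at t=1.6800
    x: enter (0,1) at t=1.7551 ← occupied
  → r_2 = 1.7551
beam 3: φ=0°, α=255°
  dir = (cos 255°, sin 255°) = (-0.2588, -0.9659); from cell (2,2)
  next x-line at t=2.0091, next y-line at t=0.8696; Δt_x=3.8637, Δt_y=1.0353
    y: enter (2,1) at t=0.8696
    y: enter (2,0) at t=1.9049 ← occupied
  → r_3 = 1.9049
beam 4: φ=45°, α=300°
  dir = (cos 300°, sin 300°) = (0.5000, -0.8660); from cell (2,2)
  next x-line at t=0.9600, next y-line at t=0.9699; Δt_x=2.0000, Δt_y=1.1547
    x: enter (3,2) at t=0.9600
    y: enter (3,1) at t=0.9699
    y: enter (3,0) at t=2.1246 ← occupied
  → r_4 = 2.1246
beam 5: φ=90°, α=345°
  dir = (cos 345°, sin 345°) = (0.9659, -0.2588); from cell (2,2)
  next x-line at t=0.4969, next y-line at t=3.2455; Δt_x=1.0353, Δt_y=3.8637
    x: enter (3,2) at t=0.4969
    x: enter (4,2) at t=1.5322
    x: enter (5,2) at t=2.5675
    y: enter (5,1) at t=3.2455 ← occupied
  → r_5 = 3.2455

ranges = [1.5736, 1.7551, 1.9049, 2.1246, 3.2455]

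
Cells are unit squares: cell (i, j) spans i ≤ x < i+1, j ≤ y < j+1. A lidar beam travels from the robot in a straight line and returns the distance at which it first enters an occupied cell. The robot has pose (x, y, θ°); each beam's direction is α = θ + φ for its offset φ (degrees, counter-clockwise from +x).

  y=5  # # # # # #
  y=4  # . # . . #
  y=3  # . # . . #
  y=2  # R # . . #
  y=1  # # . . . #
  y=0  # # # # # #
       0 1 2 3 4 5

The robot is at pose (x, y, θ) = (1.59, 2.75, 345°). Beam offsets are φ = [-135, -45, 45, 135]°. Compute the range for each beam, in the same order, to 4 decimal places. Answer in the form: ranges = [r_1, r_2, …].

beam 1: φ=-135°, α=210°
  direction (-0.8660, -0.5000); cell (1,2); t to first gridline: x 0.6813, y 1.5000 (then +1.1547 / +2.0000)
    (0,2) via x @ 0.6813  # hit
  → r_1 = 0.6813
beam 2: φ=-45°, α=300°
  direction (0.5000, -0.8660); cell (1,2); t to first gridline: x 0.8200, y 0.8660 (then +2.0000 / +1.1547)
    (2,2) via x @ 0.8200  # hit
  → r_2 = 0.8200
beam 3: φ=45°, α=30°
  direction (0.8660, 0.5000); cell (1,2); t to first gridline: x 0.4734, y 0.5000 (then +1.1547 / +2.0000)
    (2,2) via x @ 0.4734  # hit
  → r_3 = 0.4734
beam 4: φ=135°, α=120°
  direction (-0.5000, 0.8660); cell (1,2); t to first gridline: x 1.1800, y 0.2887 (then +2.0000 / +1.1547)
    (1,3) via y @ 0.2887
    (0,3) via x @ 1.1800  # hit
  → r_4 = 1.1800

ranges = [0.6813, 0.8200, 0.4734, 1.1800]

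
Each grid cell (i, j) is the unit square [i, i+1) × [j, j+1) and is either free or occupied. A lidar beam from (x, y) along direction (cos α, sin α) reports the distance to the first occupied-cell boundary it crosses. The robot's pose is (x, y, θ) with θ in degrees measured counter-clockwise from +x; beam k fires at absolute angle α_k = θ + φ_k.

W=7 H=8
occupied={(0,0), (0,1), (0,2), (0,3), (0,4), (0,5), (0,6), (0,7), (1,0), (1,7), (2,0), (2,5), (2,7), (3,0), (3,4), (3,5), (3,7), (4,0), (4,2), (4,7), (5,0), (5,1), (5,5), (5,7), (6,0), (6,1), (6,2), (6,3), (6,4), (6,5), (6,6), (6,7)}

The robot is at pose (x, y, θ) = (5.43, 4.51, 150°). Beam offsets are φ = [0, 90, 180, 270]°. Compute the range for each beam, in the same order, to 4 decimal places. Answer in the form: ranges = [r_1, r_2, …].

beam 1: φ=0°, α=150°
  direction (-0.8660, 0.5000); cell (5,4); t to first gridline: x 0.4965, y 0.9800 (then +1.1547 / +2.0000)
    (4,4) via x @ 0.4965
    (4,5) via y @ 0.9800
    (3,5) via x @ 1.6512  # hit
  → r_1 = 1.6512
beam 2: φ=90°, α=240°
  direction (-0.5000, -0.8660); cell (5,4); t to first gridline: x 0.8600, y 0.5889 (then +2.0000 / +1.1547)
    (5,3) via y @ 0.5889
    (4,3) via x @ 0.8600
    (4,2) via y @ 1.7436  # hit
  → r_2 = 1.7436
beam 3: φ=180°, α=330°
  direction (0.8660, -0.5000); cell (5,4); t to first gridline: x 0.6582, y 1.0200 (then +1.1547 / +2.0000)
    (6,4) via x @ 0.6582  # hit
  → r_3 = 0.6582
beam 4: φ=270°, α=60°
  direction (0.5000, 0.8660); cell (5,4); t to first gridline: x 1.1400, y 0.5658 (then +2.0000 / +1.1547)
    (5,5) via y @ 0.5658  # hit
  → r_4 = 0.5658

ranges = [1.6512, 1.7436, 0.6582, 0.5658]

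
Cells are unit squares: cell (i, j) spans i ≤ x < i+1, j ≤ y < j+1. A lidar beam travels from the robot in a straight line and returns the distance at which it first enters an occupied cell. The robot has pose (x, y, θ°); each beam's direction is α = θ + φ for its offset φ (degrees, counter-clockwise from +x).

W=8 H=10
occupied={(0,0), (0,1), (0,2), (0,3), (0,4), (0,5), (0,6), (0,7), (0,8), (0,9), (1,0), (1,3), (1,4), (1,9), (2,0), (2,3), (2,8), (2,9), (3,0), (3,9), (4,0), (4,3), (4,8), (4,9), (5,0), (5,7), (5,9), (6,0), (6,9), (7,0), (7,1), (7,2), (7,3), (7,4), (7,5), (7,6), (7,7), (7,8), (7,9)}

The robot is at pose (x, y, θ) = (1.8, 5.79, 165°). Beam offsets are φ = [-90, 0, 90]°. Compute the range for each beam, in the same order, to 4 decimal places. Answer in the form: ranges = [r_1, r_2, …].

beam 1: φ=-90°, α=75°
  dir = (cos 75°, sin 75°) = (0.2588, 0.9659); from cell (1,5)
  next x-line at t=0.7727, next y-line at t=0.2174; Δt_x=3.8637, Δt_y=1.0353
    y: enter (1,6) at t=0.2174
    x: enter (2,6) at t=0.7727
    y: enter (2,7) at t=1.2527
    y: enter (2,8) at t=2.2880 ← occupied
  → r_1 = 2.2880
beam 2: φ=0°, α=165°
  dir = (cos 165°, sin 165°) = (-0.9659, 0.2588); from cell (1,5)
  next x-line at t=0.8282, next y-line at t=0.8114; Δt_x=1.0353, Δt_y=3.8637
    y: enter (1,6) at t=0.8114
    x: enter (0,6) at t=0.8282 ← occupied
  → r_2 = 0.8282
beam 3: φ=90°, α=255°
  dir = (cos 255°, sin 255°) = (-0.2588, -0.9659); from cell (1,5)
  next x-line at t=3.0910, next y-line at t=0.8179; Δt_x=3.8637, Δt_y=1.0353
    y: enter (1,4) at t=0.8179 ← occupied
  → r_3 = 0.8179

ranges = [2.2880, 0.8282, 0.8179]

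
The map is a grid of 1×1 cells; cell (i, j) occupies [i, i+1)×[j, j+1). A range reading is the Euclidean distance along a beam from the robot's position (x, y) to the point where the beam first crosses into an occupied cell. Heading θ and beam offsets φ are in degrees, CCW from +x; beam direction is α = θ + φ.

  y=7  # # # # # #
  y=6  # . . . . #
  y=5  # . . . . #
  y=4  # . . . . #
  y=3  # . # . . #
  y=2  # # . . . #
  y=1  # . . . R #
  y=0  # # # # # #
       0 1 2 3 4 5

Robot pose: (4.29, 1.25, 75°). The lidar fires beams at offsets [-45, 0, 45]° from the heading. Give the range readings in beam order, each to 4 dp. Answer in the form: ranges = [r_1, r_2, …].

beam 1: φ=-45°, α=30°
  dir = (cos 30°, sin 30°) = (0.8660, 0.5000); from cell (4,1)
  next x-line at t=0.8198, next y-line at t=1.5000; Δt_x=1.1547, Δt_y=2.0000
    x: enter (5,1) at t=0.8198 ← occupied
  → r_1 = 0.8198
beam 2: φ=0°, α=75°
  dir = (cos 75°, sin 75°) = (0.2588, 0.9659); from cell (4,1)
  next x-line at t=2.7432, next y-line at t=0.7765; Δt_x=3.8637, Δt_y=1.0353
    y: enter (4,2) at t=0.7765
    y: enter (4,3) at t=1.8117
    x: enter (5,3) at t=2.7432 ← occupied
  → r_2 = 2.7432
beam 3: φ=45°, α=120°
  dir = (cos 120°, sin 120°) = (-0.5000, 0.8660); from cell (4,1)
  next x-line at t=0.5800, next y-line at t=0.8660; Δt_x=2.0000, Δt_y=1.1547
    x: enter (3,1) at t=0.5800
    y: enter (3,2) at t=0.8660
    y: enter (3,3) at t=2.0207
    x: enter (2,3) at t=2.5800 ← occupied
  → r_3 = 2.5800

ranges = [0.8198, 2.7432, 2.5800]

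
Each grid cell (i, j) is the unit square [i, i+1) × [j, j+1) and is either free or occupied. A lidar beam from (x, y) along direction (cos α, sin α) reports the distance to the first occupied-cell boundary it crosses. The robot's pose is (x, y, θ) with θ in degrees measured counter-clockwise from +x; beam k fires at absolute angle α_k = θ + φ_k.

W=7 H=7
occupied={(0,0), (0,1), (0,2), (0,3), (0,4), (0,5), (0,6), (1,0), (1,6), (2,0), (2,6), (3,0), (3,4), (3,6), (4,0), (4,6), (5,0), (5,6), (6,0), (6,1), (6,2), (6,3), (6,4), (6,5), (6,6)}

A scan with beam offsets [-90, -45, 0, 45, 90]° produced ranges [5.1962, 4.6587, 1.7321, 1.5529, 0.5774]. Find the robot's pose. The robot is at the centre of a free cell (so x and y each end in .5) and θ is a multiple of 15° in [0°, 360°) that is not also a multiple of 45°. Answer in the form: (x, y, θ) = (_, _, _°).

(x, y, θ) = (5.5, 2.5, 240°)

The pose lattice has 24·16 = 384 candidates. Test each by forward raycasting.
  (2.5, 1.5, 30°): beam 1 = 0.5774 ≠ 5.1962 ✗
  (2.5, 2.5, 30°): beam 1 = 1.7321 ≠ 5.1962 ✗
  (2.5, 4.5, 195°): beam 1 = 1.5529 ≠ 5.1962 ✗
  (5.5, 4.5, 120°): beam 1 = 0.5774 ≠ 5.1962 ✗
  …
  (5.5, 2.5, 240°): r_1=5.1962, r_2=4.6587, r_3=1.7321, r_4=1.5529, r_5=0.5774 — all match ✓
No second candidate reproduces the full scan.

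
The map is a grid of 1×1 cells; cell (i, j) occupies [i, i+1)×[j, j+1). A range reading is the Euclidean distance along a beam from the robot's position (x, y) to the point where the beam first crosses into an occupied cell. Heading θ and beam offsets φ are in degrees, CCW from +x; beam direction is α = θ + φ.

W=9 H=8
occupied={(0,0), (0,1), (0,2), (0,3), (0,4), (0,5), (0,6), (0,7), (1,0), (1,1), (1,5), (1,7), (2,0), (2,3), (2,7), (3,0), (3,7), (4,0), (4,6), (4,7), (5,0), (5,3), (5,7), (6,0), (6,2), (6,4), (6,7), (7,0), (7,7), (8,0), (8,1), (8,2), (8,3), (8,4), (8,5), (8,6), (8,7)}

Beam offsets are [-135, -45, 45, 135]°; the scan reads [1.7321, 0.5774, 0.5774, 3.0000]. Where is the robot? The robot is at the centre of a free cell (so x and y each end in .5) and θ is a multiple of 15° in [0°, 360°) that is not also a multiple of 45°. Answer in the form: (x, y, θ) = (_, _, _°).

The pose lattice has 35·16 = 560 candidates. Test each by forward raycasting.
  (1.5, 4.5, 120°): beam 1 = 3.6235 ≠ 1.7321 ✗
  (2.5, 5.5, 105°): beam 1 = 3.0000 ≠ 1.7321 ✗
  (5.5, 4.5, 210°): beam 1 = 2.5882 ≠ 1.7321 ✗
  …
  (5.5, 2.5, 75°): r_1=1.7321, r_2=0.5774, r_3=0.5774, r_4=3.0000 — all match ✓
Unique over the lattice → pose = (5.5, 2.5, 75°).

(x, y, θ) = (5.5, 2.5, 75°)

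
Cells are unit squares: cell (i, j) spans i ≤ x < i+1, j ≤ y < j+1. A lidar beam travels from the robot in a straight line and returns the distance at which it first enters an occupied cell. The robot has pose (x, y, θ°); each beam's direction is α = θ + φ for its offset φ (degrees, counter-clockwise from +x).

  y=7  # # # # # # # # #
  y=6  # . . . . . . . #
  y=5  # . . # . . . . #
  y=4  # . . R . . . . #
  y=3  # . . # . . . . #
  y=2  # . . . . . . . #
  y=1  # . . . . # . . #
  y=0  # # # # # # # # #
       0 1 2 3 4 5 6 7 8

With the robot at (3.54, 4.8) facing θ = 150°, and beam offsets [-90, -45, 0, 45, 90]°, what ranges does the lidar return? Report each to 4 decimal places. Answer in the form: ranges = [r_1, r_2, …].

beam 1: φ=-90°, α=60°
  cosα=0.5000 sinα=0.8660 | (3,4) | tMaxX 0.9200 tMaxY 0.2309 | tΔX 2.0000 tΔY 1.1547
    t=0.2309 [y] (3,5) — stop
  → r_1 = 0.2309
beam 2: φ=-45°, α=105°
  cosα=-0.2588 sinα=0.9659 | (3,4) | tMaxX 2.0864 tMaxY 0.2071 | tΔX 3.8637 tΔY 1.0353
    t=0.2071 [y] (3,5) — stop
  → r_2 = 0.2071
beam 3: φ=0°, α=150°
  cosα=-0.8660 sinα=0.5000 | (3,4) | tMaxX 0.6235 tMaxY 0.4000 | tΔX 1.1547 tΔY 2.0000
    t=0.4000 [y] (3,5) — stop
  → r_3 = 0.4000
beam 4: φ=45°, α=195°
  cosα=-0.9659 sinα=-0.2588 | (3,4) | tMaxX 0.5590 tMaxY 3.0910 | tΔX 1.0353 tΔY 3.8637
    t=0.5590 [x] (2,4)
    t=1.5943 [x] (1,4)
    t=2.6296 [x] (0,4) — stop
  → r_4 = 2.6296
beam 5: φ=90°, α=240°
  cosα=-0.5000 sinα=-0.8660 | (3,4) | tMaxX 1.0800 tMaxY 0.9238 | tΔX 2.0000 tΔY 1.1547
    t=0.9238 [y] (3,3) — stop
  → r_5 = 0.9238

ranges = [0.2309, 0.2071, 0.4000, 2.6296, 0.9238]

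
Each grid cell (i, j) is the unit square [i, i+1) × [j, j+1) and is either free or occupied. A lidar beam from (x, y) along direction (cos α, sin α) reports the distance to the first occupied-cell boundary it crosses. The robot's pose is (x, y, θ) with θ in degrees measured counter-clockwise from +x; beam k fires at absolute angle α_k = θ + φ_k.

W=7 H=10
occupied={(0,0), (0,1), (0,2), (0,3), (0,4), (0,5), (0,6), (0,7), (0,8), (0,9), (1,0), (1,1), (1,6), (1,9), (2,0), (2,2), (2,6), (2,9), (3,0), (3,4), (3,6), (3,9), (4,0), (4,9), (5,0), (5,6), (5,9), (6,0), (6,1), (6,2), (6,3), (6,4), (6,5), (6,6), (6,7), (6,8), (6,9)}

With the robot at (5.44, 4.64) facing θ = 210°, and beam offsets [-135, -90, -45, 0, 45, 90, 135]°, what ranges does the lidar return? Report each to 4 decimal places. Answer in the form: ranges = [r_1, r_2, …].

beam 1: φ=-135°, α=75°
  cosα=0.2588 sinα=0.9659 | (5,4) | tMaxX 2.1637 tMaxY 0.3727 | tΔX 3.8637 tΔY 1.0353
    t=0.3727 [y] (5,5)
    t=1.4080 [y] (5,6) — stop
  → r_1 = 1.4080
beam 2: φ=-90°, α=120°
  cosα=-0.5000 sinα=0.8660 | (5,4) | tMaxX 0.8800 tMaxY 0.4157 | tΔX 2.0000 tΔY 1.1547
    t=0.4157 [y] (5,5)
    t=0.8800 [x] (4,5)
    t=1.5704 [y] (4,6)
    t=2.7251 [y] (4,7)
    t=2.8800 [x] (3,7)
    t=3.8798 [y] (3,8)
    t=4.8800 [x] (2,8)
    t=5.0345 [y] (2,9) — stop
  → r_2 = 5.0345
beam 3: φ=-45°, α=165°
  cosα=-0.9659 sinα=0.2588 | (5,4) | tMaxX 0.4555 tMaxY 1.3909 | tΔX 1.0353 tΔY 3.8637
    t=0.4555 [x] (4,4)
    t=1.3909 [y] (4,5)
    t=1.4908 [x] (3,5)
    t=2.5261 [x] (2,5)
    t=3.5614 [x] (1,5)
    t=4.5966 [x] (0,5) — stop
  → r_3 = 4.5966
beam 4: φ=0°, α=210°
  cosα=-0.8660 sinα=-0.5000 | (5,4) | tMaxX 0.5081 tMaxY 1.2800 | tΔX 1.1547 tΔY 2.0000
    t=0.5081 [x] (4,4)
    t=1.2800 [y] (4,3)
    t=1.6628 [x] (3,3)
    t=2.8175 [x] (2,3)
    t=3.2800 [y] (2,2) — stop
  → r_4 = 3.2800
beam 5: φ=45°, α=255°
  cosα=-0.2588 sinα=-0.9659 | (5,4) | tMaxX 1.7000 tMaxY 0.6626 | tΔX 3.8637 tΔY 1.0353
    t=0.6626 [y] (5,3)
    t=1.6979 [y] (5,2)
    t=1.7000 [x] (4,2)
    t=2.7331 [y] (4,1)
    t=3.7684 [y] (4,0) — stop
  → r_5 = 3.7684
beam 6: φ=90°, α=300°
  cosα=0.5000 sinα=-0.8660 | (5,4) | tMaxX 1.1200 tMaxY 0.7390 | tΔX 2.0000 tΔY 1.1547
    t=0.7390 [y] (5,3)
    t=1.1200 [x] (6,3) — stop
  → r_6 = 1.1200
beam 7: φ=135°, α=345°
  cosα=0.9659 sinα=-0.2588 | (5,4) | tMaxX 0.5798 tMaxY 2.4728 | tΔX 1.0353 tΔY 3.8637
    t=0.5798 [x] (6,4) — stop
  → r_7 = 0.5798

ranges = [1.4080, 5.0345, 4.5966, 3.2800, 3.7684, 1.1200, 0.5798]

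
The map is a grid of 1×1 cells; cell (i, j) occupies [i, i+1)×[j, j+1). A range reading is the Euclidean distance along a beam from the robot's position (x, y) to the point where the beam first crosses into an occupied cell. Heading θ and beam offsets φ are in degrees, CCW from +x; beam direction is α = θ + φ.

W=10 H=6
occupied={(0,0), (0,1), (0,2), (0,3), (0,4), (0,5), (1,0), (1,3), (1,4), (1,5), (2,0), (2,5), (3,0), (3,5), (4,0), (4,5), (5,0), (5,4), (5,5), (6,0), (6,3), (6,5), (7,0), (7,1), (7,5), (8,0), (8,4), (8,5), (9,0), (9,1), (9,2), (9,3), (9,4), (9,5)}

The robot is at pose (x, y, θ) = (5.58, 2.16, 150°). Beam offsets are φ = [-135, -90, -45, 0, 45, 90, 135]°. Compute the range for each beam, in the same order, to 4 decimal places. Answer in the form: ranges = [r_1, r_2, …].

beam 1: φ=-135°, α=15°
  dir = (cos 15°, sin 15°) = (0.9659, 0.2588); from cell (5,2)
  next x-line at t=0.4348, next y-line at t=3.2455; Δt_x=1.0353, Δt_y=3.8637
    x: enter (6,2) at t=0.4348
    x: enter (7,2) at t=1.4701
    x: enter (8,2) at t=2.5054
    y: enter (8,3) at t=3.2455
    x: enter (9,3) at t=3.5406 ← occupied
  → r_1 = 3.5406
beam 2: φ=-90°, α=60°
  dir = (cos 60°, sin 60°) = (0.5000, 0.8660); from cell (5,2)
  next x-line at t=0.8400, next y-line at t=0.9699; Δt_x=2.0000, Δt_y=1.1547
    x: enter (6,2) at t=0.8400
    y: enter (6,3) at t=0.9699 ← occupied
  → r_2 = 0.9699
beam 3: φ=-45°, α=105°
  dir = (cos 105°, sin 105°) = (-0.2588, 0.9659); from cell (5,2)
  next x-line at t=2.2409, next y-line at t=0.8696; Δt_x=3.8637, Δt_y=1.0353
    y: enter (5,3) at t=0.8696
    y: enter (5,4) at t=1.9049 ← occupied
  → r_3 = 1.9049
beam 4: φ=0°, α=150°
  dir = (cos 150°, sin 150°) = (-0.8660, 0.5000); from cell (5,2)
  next x-line at t=0.6697, next y-line at t=1.6800; Δt_x=1.1547, Δt_y=2.0000
    x: enter (4,2) at t=0.6697
    y: enter (4,3) at t=1.6800
    x: enter (3,3) at t=1.8244
    x: enter (2,3) at t=2.9791
    y: enter (2,4) at t=3.6800
    x: enter (1,4) at t=4.1338 ← occupied
  → r_4 = 4.1338
beam 5: φ=45°, α=195°
  dir = (cos 195°, sin 195°) = (-0.9659, -0.2588); from cell (5,2)
  next x-line at t=0.6005, next y-line at t=0.6182; Δt_x=1.0353, Δt_y=3.8637
    x: enter (4,2) at t=0.6005
    y: enter (4,1) at t=0.6182
    x: enter (3,1) at t=1.6357
    x: enter (2,1) at t=2.6710
    x: enter (1,1) at t=3.7063
    y: enter (1,0) at t=4.4819 ← occupied
  → r_5 = 4.4819
beam 6: φ=90°, α=240°
  dir = (cos 240°, sin 240°) = (-0.5000, -0.8660); from cell (5,2)
  next x-line at t=1.1600, next y-line at t=0.1848; Δt_x=2.0000, Δt_y=1.1547
    y: enter (5,1) at t=0.1848
    x: enter (4,1) at t=1.1600
    y: enter (4,0) at t=1.3395 ← occupied
  → r_6 = 1.3395
beam 7: φ=135°, α=285°
  dir = (cos 285°, sin 285°) = (0.2588, -0.9659); from cell (5,2)
  next x-line at t=1.6228, next y-line at t=0.1656; Δt_x=3.8637, Δt_y=1.0353
    y: enter (5,1) at t=0.1656
    y: enter (5,0) at t=1.2009 ← occupied
  → r_7 = 1.2009

ranges = [3.5406, 0.9699, 1.9049, 4.1338, 4.4819, 1.3395, 1.2009]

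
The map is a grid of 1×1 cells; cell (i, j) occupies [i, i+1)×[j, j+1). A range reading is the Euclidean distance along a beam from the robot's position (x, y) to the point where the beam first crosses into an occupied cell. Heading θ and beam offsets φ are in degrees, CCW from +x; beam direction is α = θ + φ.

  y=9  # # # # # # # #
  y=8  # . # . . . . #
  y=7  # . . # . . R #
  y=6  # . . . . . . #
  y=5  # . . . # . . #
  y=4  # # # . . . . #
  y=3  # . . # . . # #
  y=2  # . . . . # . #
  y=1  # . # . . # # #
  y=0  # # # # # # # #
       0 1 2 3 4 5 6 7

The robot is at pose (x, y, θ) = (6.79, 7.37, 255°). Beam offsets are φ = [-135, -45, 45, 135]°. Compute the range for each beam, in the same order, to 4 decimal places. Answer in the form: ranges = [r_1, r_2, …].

ranges = [1.8822, 2.7400, 0.4200, 0.2425]

beam 1: φ=-135°, α=120°
  cosα=-0.5000 sinα=0.8660 | (6,7) | tMaxX 1.5800 tMaxY 0.7275 | tΔX 2.0000 tΔY 1.1547
    t=0.7275 [y] (6,8)
    t=1.5800 [x] (5,8)
    t=1.8822 [y] (5,9) — stop
  → r_1 = 1.8822
beam 2: φ=-45°, α=210°
  cosα=-0.8660 sinα=-0.5000 | (6,7) | tMaxX 0.9122 tMaxY 0.7400 | tΔX 1.1547 tΔY 2.0000
    t=0.7400 [y] (6,6)
    t=0.9122 [x] (5,6)
    t=2.0669 [x] (4,6)
    t=2.7400 [y] (4,5) — stop
  → r_2 = 2.7400
beam 3: φ=45°, α=300°
  cosα=0.5000 sinα=-0.8660 | (6,7) | tMaxX 0.4200 tMaxY 0.4272 | tΔX 2.0000 tΔY 1.1547
    t=0.4200 [x] (7,7) — stop
  → r_3 = 0.4200
beam 4: φ=135°, α=30°
  cosα=0.8660 sinα=0.5000 | (6,7) | tMaxX 0.2425 tMaxY 1.2600 | tΔX 1.1547 tΔY 2.0000
    t=0.2425 [x] (7,7) — stop
  → r_4 = 0.2425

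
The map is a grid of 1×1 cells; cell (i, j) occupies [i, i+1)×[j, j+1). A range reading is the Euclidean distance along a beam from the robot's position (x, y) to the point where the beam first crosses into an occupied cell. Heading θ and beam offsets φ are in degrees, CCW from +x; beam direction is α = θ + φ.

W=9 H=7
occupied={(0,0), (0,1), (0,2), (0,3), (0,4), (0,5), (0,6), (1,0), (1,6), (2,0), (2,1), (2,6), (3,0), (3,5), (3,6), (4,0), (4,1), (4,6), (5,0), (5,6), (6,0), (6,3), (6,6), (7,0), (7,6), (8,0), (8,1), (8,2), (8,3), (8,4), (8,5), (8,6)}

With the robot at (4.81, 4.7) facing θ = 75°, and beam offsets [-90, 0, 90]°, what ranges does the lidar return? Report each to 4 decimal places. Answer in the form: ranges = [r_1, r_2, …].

ranges = [3.3025, 1.3459, 1.1591]

beam 1: φ=-90°, α=345°
  direction (0.9659, -0.2588); cell (4,4); t to first gridline: x 0.1967, y 2.7046 (then +1.0353 / +3.8637)
    (5,4) via x @ 0.1967
    (6,4) via x @ 1.2320
    (7,4) via x @ 2.2673
    (7,3) via y @ 2.7046
    (8,3) via x @ 3.3025  # hit
  → r_1 = 3.3025
beam 2: φ=0°, α=75°
  direction (0.2588, 0.9659); cell (4,4); t to first gridline: x 0.7341, y 0.3106 (then +3.8637 / +1.0353)
    (4,5) via y @ 0.3106
    (5,5) via x @ 0.7341
    (5,6) via y @ 1.3459  # hit
  → r_2 = 1.3459
beam 3: φ=90°, α=165°
  direction (-0.9659, 0.2588); cell (4,4); t to first gridline: x 0.8386, y 1.1591 (then +1.0353 / +3.8637)
    (3,4) via x @ 0.8386
    (3,5) via y @ 1.1591  # hit
  → r_3 = 1.1591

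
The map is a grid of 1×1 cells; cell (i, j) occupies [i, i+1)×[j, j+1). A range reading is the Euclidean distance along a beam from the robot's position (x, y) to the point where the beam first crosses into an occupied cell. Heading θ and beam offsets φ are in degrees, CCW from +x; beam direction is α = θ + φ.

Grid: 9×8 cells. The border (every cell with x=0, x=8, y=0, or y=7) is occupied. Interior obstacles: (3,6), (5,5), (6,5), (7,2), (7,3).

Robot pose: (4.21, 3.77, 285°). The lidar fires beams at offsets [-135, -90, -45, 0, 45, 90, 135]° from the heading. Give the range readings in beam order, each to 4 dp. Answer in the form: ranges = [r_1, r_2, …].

ranges = [3.7066, 3.3232, 3.1985, 2.8677, 3.2216, 3.9237, 1.5800]

beam 1: φ=-135°, α=150°
  cosα=-0.8660 sinα=0.5000 | (4,3) | tMaxX 0.2425 tMaxY 0.4600 | tΔX 1.1547 tΔY 2.0000
    t=0.2425 [x] (3,3)
    t=0.4600 [y] (3,4)
    t=1.3972 [x] (2,4)
    t=2.4600 [y] (2,5)
    t=2.5519 [x] (1,5)
    t=3.7066 [x] (0,5) — stop
  → r_1 = 3.7066
beam 2: φ=-90°, α=195°
  cosα=-0.9659 sinα=-0.2588 | (4,3) | tMaxX 0.2174 tMaxY 2.9751 | tΔX 1.0353 tΔY 3.8637
    t=0.2174 [x] (3,3)
    t=1.2527 [x] (2,3)
    t=2.2880 [x] (1,3)
    t=2.9751 [y] (1,2)
    t=3.3232 [x] (0,2) — stop
  → r_2 = 3.3232
beam 3: φ=-45°, α=240°
  cosα=-0.5000 sinα=-0.8660 | (4,3) | tMaxX 0.4200 tMaxY 0.8891 | tΔX 2.0000 tΔY 1.1547
    t=0.4200 [x] (3,3)
    t=0.8891 [y] (3,2)
    t=2.0438 [y] (3,1)
    t=2.4200 [x] (2,1)
    t=3.1985 [y] (2,0) — stop
  → r_3 = 3.1985
beam 4: φ=0°, α=285°
  cosα=0.2588 sinα=-0.9659 | (4,3) | tMaxX 3.0523 tMaxY 0.7972 | tΔX 3.8637 tΔY 1.0353
    t=0.7972 [y] (4,2)
    t=1.8324 [y] (4,1)
    t=2.8677 [y] (4,0) — stop
  → r_4 = 2.8677
beam 5: φ=45°, α=330°
  cosα=0.8660 sinα=-0.5000 | (4,3) | tMaxX 0.9122 tMaxY 1.5400 | tΔX 1.1547 tΔY 2.0000
    t=0.9122 [x] (5,3)
    t=1.5400 [y] (5,2)
    t=2.0669 [x] (6,2)
    t=3.2216 [x] (7,2) — stop
  → r_5 = 3.2216
beam 6: φ=90°, α=15°
  cosα=0.9659 sinα=0.2588 | (4,3) | tMaxX 0.8179 tMaxY 0.8887 | tΔX 1.0353 tΔY 3.8637
    t=0.8179 [x] (5,3)
    t=0.8887 [y] (5,4)
    t=1.8531 [x] (6,4)
    t=2.8884 [x] (7,4)
    t=3.9237 [x] (8,4) — stop
  → r_6 = 3.9237
beam 7: φ=135°, α=60°
  cosα=0.5000 sinα=0.8660 | (4,3) | tMaxX 1.5800 tMaxY 0.2656 | tΔX 2.0000 tΔY 1.1547
    t=0.2656 [y] (4,4)
    t=1.4203 [y] (4,5)
    t=1.5800 [x] (5,5) — stop
  → r_7 = 1.5800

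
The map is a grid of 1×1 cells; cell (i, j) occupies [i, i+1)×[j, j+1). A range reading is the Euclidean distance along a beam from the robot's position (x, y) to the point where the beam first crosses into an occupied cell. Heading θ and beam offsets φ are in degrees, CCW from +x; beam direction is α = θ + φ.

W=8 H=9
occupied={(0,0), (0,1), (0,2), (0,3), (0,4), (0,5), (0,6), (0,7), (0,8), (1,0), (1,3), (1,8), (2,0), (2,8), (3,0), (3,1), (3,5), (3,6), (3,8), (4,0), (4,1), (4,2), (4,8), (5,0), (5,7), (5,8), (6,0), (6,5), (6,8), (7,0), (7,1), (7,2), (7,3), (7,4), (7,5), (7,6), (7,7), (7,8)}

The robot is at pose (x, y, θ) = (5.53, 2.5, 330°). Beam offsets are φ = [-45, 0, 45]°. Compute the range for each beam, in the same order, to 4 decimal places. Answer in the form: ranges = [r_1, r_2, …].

ranges = [1.5529, 1.6974, 1.5219]

beam 1: φ=-45°, α=285°
  dir = (cos 285°, sin 285°) = (0.2588, -0.9659); from cell (5,2)
  next x-line at t=1.8159, next y-line at t=0.5176; Δt_x=3.8637, Δt_y=1.0353
    y: enter (5,1) at t=0.5176
    y: enter (5,0) at t=1.5529 ← occupied
  → r_1 = 1.5529
beam 2: φ=0°, α=330°
  dir = (cos 330°, sin 330°) = (0.8660, -0.5000); from cell (5,2)
  next x-line at t=0.5427, next y-line at t=1.0000; Δt_x=1.1547, Δt_y=2.0000
    x: enter (6,2) at t=0.5427
    y: enter (6,1) at t=1.0000
    x: enter (7,1) at t=1.6974 ← occupied
  → r_2 = 1.6974
beam 3: φ=45°, α=15°
  dir = (cos 15°, sin 15°) = (0.9659, 0.2588); from cell (5,2)
  next x-line at t=0.4866, next y-line at t=1.9319; Δt_x=1.0353, Δt_y=3.8637
    x: enter (6,2) at t=0.4866
    x: enter (7,2) at t=1.5219 ← occupied
  → r_3 = 1.5219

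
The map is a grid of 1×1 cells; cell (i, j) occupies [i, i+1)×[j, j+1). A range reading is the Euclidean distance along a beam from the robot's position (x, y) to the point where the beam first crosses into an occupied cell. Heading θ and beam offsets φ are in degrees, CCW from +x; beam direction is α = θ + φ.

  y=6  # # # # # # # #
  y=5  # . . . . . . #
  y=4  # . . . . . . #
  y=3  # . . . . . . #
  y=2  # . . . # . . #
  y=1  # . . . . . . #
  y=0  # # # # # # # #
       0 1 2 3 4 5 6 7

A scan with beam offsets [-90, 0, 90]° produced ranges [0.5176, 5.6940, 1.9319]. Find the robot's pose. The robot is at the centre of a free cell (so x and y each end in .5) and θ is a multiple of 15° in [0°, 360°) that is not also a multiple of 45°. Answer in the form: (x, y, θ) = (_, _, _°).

(x, y, θ) = (6.5, 5.5, 195°)

The pose lattice has 29·16 = 464 candidates. Test each by forward raycasting.
  (2.5, 1.5, 165°): beam 1 = 4.6587 ≠ 0.5176 ✗
  (2.5, 3.5, 285°): beam 1 = 1.5529 ≠ 0.5176 ✗
  (1.5, 1.5, 240°): beam 1 = 0.5774 ≠ 0.5176 ✗
  (6.5, 2.5, 210°): beam 1 = 4.0415 ≠ 0.5176 ✗
  …
  (6.5, 5.5, 195°): r_1=0.5176, r_2=5.6940, r_3=1.9319 — all match ✓
No second candidate reproduces the full scan.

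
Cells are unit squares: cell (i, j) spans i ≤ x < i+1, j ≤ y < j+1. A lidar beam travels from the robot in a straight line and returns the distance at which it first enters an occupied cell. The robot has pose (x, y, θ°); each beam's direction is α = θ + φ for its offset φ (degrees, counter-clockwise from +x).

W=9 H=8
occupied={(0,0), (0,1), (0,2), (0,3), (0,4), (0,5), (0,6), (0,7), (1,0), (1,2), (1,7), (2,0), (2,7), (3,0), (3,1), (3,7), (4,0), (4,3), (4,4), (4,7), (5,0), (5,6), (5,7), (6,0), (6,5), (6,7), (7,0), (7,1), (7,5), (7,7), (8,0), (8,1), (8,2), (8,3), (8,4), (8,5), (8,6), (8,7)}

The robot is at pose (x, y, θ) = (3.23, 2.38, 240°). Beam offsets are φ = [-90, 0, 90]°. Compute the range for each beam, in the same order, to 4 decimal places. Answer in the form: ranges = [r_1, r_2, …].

ranges = [2.5750, 0.4388, 0.7600]

beam 1: φ=-90°, α=150°
  cosα=-0.8660 sinα=0.5000 | (3,2) | tMaxX 0.2656 tMaxY 1.2400 | tΔX 1.1547 tΔY 2.0000
    t=0.2656 [x] (2,2)
    t=1.2400 [y] (2,3)
    t=1.4203 [x] (1,3)
    t=2.5750 [x] (0,3) — stop
  → r_1 = 2.5750
beam 2: φ=0°, α=240°
  cosα=-0.5000 sinα=-0.8660 | (3,2) | tMaxX 0.4600 tMaxY 0.4388 | tΔX 2.0000 tΔY 1.1547
    t=0.4388 [y] (3,1) — stop
  → r_2 = 0.4388
beam 3: φ=90°, α=330°
  cosα=0.8660 sinα=-0.5000 | (3,2) | tMaxX 0.8891 tMaxY 0.7600 | tΔX 1.1547 tΔY 2.0000
    t=0.7600 [y] (3,1) — stop
  → r_3 = 0.7600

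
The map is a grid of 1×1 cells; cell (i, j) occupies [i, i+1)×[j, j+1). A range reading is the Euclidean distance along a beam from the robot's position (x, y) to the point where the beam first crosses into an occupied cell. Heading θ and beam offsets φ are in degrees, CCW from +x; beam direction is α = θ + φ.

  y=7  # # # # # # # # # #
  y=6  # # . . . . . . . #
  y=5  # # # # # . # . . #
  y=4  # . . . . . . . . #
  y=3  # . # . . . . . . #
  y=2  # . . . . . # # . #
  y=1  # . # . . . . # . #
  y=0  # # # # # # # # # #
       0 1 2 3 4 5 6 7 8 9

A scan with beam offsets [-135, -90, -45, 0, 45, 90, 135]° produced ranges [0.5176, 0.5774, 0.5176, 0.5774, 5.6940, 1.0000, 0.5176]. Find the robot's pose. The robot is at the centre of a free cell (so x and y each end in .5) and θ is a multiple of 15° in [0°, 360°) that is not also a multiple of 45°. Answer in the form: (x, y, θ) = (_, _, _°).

The pose lattice has 37·16 = 592 candidates. Test each by forward raycasting.
  (1.5, 4.5, 300°): beam 3 = 1.9319 ≠ 0.5176 ✗
  (1.5, 1.5, 60°): beam 4 = 1.7321 ≠ 0.5774 ✗
  (8.5, 5.5, 165°): beam 1 = 0.5774 ≠ 0.5176 ✗
  (5.5, 2.5, 255°): beam 1 = 2.8868 ≠ 0.5176 ✗
  …
  (6.5, 1.5, 120°): r_1=0.5176, r_2=0.5774, r_3=0.5176, r_4=0.5774, r_5=5.6940, r_6=1.0000, r_7=0.5176 — all match ✓
No second candidate reproduces the full scan.

(x, y, θ) = (6.5, 1.5, 120°)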